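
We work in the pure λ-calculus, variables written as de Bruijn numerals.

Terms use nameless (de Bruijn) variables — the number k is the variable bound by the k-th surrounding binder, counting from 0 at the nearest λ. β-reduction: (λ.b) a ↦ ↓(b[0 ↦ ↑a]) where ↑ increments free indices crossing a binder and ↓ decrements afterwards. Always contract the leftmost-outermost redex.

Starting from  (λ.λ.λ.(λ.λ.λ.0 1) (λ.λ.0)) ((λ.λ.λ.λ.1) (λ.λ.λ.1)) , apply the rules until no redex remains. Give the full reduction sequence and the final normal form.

Answer: normal form = λ.λ.λ.λ.0 1  (in 2 steps)

Derivation:
  start: (λ.λ.λ.(λ.λ.λ.0 1) (λ.λ.0)) ((λ.λ.λ.λ.1) (λ.λ.λ.1))
  [1] λ.λ.(λ.λ.λ.0 1) (λ.λ.0)
  [2] λ.λ.λ.λ.0 1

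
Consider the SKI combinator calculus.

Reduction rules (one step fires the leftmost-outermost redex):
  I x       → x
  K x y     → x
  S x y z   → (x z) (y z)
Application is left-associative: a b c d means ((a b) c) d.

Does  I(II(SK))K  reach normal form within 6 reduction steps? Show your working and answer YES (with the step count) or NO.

Answer: YES — reaches normal form SKK in 3 ≤ 6 steps

Derivation:
  start: I(II(SK))K
  [1] II(SK)K
  [2] I(SK)K
  [3] SKK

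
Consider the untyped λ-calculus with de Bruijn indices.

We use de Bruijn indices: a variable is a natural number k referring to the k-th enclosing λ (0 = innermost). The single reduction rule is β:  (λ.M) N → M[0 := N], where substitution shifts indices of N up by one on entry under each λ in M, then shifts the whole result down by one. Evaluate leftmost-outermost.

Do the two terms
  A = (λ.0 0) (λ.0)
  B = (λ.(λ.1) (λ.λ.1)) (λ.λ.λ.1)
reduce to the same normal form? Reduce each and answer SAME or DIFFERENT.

Term A:
  start: (λ.0 0) (λ.0)
  step 1: (λ.0) (λ.0)
  step 2: λ.0

Term B:
  start: (λ.(λ.1) (λ.λ.1)) (λ.λ.λ.1)
  step 1: (λ.λ.λ.λ.1) (λ.λ.1)
  step 2: λ.λ.λ.1

Answer: DIFFERENT — A ⇓ λ.0, B ⇓ λ.λ.λ.1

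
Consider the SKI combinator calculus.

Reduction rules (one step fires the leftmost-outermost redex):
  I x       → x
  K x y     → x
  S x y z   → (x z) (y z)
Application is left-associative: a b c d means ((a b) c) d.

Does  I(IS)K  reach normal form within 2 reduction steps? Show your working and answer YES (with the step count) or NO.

Answer: YES — reaches normal form SK in 2 ≤ 2 steps

Reduction:
  start: I(IS)K
  [1] ISK
  [2] SK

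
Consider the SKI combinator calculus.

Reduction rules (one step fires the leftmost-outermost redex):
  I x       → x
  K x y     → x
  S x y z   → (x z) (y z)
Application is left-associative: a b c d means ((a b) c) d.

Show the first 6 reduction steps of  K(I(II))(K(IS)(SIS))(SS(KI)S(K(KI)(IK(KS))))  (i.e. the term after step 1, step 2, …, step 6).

  start: K(I(II))(K(IS)(SIS))(SS(KI)S(K(KI)(IK(KS))))
  [1] I(II)(SS(KI)S(K(KI)(IK(KS))))
  [2] II(SS(KI)S(K(KI)(IK(KS))))
  [3] I(SS(KI)S(K(KI)(IK(KS))))
  [4] SS(KI)S(K(KI)(IK(KS)))
  [5] SS(KIS)(K(KI)(IK(KS)))
  [6] S(K(KI)(IK(KS)))(KIS(K(KI)(IK(KS))))

Answer: after 6 steps: S(K(KI)(IK(KS)))(KIS(K(KI)(IK(KS))))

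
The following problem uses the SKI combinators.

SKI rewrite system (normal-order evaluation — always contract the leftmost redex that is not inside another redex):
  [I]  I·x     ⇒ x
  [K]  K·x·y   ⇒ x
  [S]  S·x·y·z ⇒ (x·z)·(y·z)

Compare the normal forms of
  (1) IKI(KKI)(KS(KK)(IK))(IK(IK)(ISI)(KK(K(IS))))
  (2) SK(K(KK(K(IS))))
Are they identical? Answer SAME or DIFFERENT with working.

Term A:
  start: IKI(KKI)(KS(KK)(IK))(IK(IK)(ISI)(KK(K(IS))))
  step 1: KI(KKI)(KS(KK)(IK))(IK(IK)(ISI)(KK(K(IS))))
  step 2: I(KS(KK)(IK))(IK(IK)(ISI)(KK(K(IS))))
  step 3: KS(KK)(IK)(IK(IK)(ISI)(KK(K(IS))))
  step 4: S(IK)(IK(IK)(ISI)(KK(K(IS))))
  step 5: SK(IK(IK)(ISI)(KK(K(IS))))
  step 6: SK(K(IK)(ISI)(KK(K(IS))))
  step 7: SK(IK(KK(K(IS))))
  step 8: SK(K(KK(K(IS))))
  step 9: SK(KK)

Term B:
  start: SK(K(KK(K(IS))))
  step 1: SK(KK)

Answer: SAME — A ⇓ SK(KK), B ⇓ SK(KK)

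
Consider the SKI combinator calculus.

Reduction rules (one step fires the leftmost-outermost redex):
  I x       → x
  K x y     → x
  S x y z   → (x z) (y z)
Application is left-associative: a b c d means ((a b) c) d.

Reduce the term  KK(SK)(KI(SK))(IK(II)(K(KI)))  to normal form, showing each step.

Answer: normal form = I  (in 3 steps)

Reduction:
  start: KK(SK)(KI(SK))(IK(II)(K(KI)))
  [1] K(KI(SK))(IK(II)(K(KI)))
  [2] KI(SK)
  [3] I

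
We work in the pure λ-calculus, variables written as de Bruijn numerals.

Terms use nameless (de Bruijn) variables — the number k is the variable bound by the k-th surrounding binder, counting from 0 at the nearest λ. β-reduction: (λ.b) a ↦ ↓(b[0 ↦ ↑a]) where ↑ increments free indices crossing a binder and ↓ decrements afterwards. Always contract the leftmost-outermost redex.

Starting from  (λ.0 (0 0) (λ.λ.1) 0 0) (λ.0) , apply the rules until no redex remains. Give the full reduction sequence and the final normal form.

  start: (λ.0 (0 0) (λ.λ.1) 0 0) (λ.0)
  [1] (λ.0) ((λ.0) (λ.0)) (λ.λ.1) (λ.0) (λ.0)
  [2] (λ.0) (λ.0) (λ.λ.1) (λ.0) (λ.0)
  [3] (λ.0) (λ.λ.1) (λ.0) (λ.0)
  [4] (λ.λ.1) (λ.0) (λ.0)
  [5] (λ.λ.0) (λ.0)
  [6] λ.0

Answer: normal form = λ.0  (in 6 steps)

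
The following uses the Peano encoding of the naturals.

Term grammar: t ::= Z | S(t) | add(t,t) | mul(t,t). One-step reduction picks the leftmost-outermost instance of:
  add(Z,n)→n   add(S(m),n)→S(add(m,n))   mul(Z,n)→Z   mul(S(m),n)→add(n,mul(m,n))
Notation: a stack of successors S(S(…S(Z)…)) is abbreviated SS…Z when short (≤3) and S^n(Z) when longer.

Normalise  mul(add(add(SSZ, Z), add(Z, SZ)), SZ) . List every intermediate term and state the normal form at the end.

  start: mul(add(add(SSZ, Z), add(Z, SZ)), SZ)
  step 1: mul(add(S(add(SZ, Z)), add(Z, SZ)), SZ)
  step 2: mul(S(add(add(SZ, Z), add(Z, SZ))), SZ)
  step 3: add(SZ, mul(add(add(SZ, Z), add(Z, SZ)), SZ))
  step 4: S(add(Z, mul(add(add(SZ, Z), add(Z, SZ)), SZ)))
  step 5: S(mul(add(add(SZ, Z), add(Z, SZ)), SZ))
  step 6: S(mul(add(S(add(Z, Z)), add(Z, SZ)), SZ))
  step 7: S(mul(S(add(add(Z, Z), add(Z, SZ))), SZ))
  step 8: S(add(SZ, mul(add(add(Z, Z), add(Z, SZ)), SZ)))
  step 9: S(S(add(Z, mul(add(add(Z, Z), add(Z, SZ)), SZ))))
  step 10: S(S(mul(add(add(Z, Z), add(Z, SZ)), SZ)))
  step 11: S(S(mul(add(Z, add(Z, SZ)), SZ)))
  step 12: S(S(mul(add(Z, SZ), SZ)))
  step 13: S(S(mul(SZ, SZ)))
  step 14: S(S(add(SZ, mul(Z, SZ))))
  step 15: S(S(S(add(Z, mul(Z, SZ)))))
  step 16: S(S(S(mul(Z, SZ))))
  step 17: SSSZ

Answer: normal form = SSSZ  (in 17 steps)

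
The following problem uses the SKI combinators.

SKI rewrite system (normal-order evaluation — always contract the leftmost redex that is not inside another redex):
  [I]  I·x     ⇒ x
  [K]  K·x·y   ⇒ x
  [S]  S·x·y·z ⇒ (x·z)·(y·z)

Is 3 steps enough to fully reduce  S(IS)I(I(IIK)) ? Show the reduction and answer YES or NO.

  start: S(IS)I(I(IIK))
  [1] IS(I(IIK))(I(I(IIK)))
  [2] S(I(IIK))(I(I(IIK)))
  [3] S(IIK)(I(I(IIK)))

Answer: NO — after 3 steps the term is S(IIK)(I(I(IIK))), not yet normal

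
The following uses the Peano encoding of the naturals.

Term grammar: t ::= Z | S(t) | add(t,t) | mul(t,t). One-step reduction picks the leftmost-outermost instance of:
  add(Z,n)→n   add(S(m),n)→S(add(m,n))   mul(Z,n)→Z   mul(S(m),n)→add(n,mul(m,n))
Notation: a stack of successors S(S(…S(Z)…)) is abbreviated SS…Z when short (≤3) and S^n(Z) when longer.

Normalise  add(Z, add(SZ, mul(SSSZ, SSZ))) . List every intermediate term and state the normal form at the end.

Answer: normal form = S^7(Z)  (in 16 steps)

Reduction:
  start: add(Z, add(SZ, mul(SSSZ, SSZ)))
  [1] add(SZ, mul(SSSZ, SSZ))
  [2] S(add(Z, mul(SSSZ, SSZ)))
  [3] S(mul(SSSZ, SSZ))
  [4] S(add(SSZ, mul(SSZ, SSZ)))
  [5] S(S(add(SZ, mul(SSZ, SSZ))))
  [6] S(S(S(add(Z, mul(SSZ, SSZ)))))
  [7] S(S(S(mul(SSZ, SSZ))))
  [8] S(S(S(add(SSZ, mul(SZ, SSZ)))))
  [9] S(S(S(S(add(SZ, mul(SZ, SSZ))))))
  [10] S(S(S(S(S(add(Z, mul(SZ, SSZ)))))))
  [11] S(S(S(S(S(mul(SZ, SSZ))))))
  [12] S(S(S(S(S(add(SSZ, mul(Z, SSZ)))))))
  [13] S(S(S(S(S(S(add(SZ, mul(Z, SSZ))))))))
  [14] S(S(S(S(S(S(S(add(Z, mul(Z, SSZ)))))))))
  [15] S(S(S(S(S(S(S(mul(Z, SSZ))))))))
  [16] S^7(Z)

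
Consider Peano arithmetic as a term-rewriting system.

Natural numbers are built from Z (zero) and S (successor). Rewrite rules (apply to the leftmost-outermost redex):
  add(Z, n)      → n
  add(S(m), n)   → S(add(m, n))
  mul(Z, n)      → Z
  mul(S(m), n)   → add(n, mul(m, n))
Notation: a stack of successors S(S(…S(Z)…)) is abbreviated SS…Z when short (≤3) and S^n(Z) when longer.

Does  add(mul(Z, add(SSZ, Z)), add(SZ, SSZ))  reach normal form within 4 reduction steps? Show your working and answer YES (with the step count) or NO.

  start: add(mul(Z, add(SSZ, Z)), add(SZ, SSZ))
  step 1: add(Z, add(SZ, SSZ))
  step 2: add(SZ, SSZ)
  step 3: S(add(Z, SSZ))
  step 4: SSSZ

Answer: YES — reaches normal form SSSZ in 4 ≤ 4 steps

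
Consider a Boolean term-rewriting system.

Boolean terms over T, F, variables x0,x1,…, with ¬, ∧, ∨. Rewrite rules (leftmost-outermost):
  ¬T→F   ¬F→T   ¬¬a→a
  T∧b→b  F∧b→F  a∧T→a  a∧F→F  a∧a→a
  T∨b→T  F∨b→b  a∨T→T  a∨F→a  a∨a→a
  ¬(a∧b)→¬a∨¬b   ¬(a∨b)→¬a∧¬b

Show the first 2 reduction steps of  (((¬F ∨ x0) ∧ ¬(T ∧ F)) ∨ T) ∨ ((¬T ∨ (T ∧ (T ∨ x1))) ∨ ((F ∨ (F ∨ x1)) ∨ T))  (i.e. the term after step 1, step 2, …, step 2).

Answer: after 2 steps: T

Working:
  start: (((¬F ∨ x0) ∧ ¬(T ∧ F)) ∨ T) ∨ ((¬T ∨ (T ∧ (T ∨ x1))) ∨ ((F ∨ (F ∨ x1)) ∨ T))
  step 1: T ∨ ((¬T ∨ (T ∧ (T ∨ x1))) ∨ ((F ∨ (F ∨ x1)) ∨ T))
  step 2: T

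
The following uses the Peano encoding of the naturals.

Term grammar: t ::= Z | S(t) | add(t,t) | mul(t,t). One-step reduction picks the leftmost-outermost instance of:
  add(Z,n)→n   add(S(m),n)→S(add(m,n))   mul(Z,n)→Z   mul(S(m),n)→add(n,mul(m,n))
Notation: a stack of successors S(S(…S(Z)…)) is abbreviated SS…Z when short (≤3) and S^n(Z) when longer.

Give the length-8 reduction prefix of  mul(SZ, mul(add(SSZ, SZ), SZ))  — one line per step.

Answer: after 8 steps: S(add(add(SZ, mul(add(Z, SZ), SZ)), mul(Z, mul(add(SSZ, SZ), SZ))))

Reduction:
  start: mul(SZ, mul(add(SSZ, SZ), SZ))
  step 1: add(mul(add(SSZ, SZ), SZ), mul(Z, mul(add(SSZ, SZ), SZ)))
  step 2: add(mul(S(add(SZ, SZ)), SZ), mul(Z, mul(add(SSZ, SZ), SZ)))
  step 3: add(add(SZ, mul(add(SZ, SZ), SZ)), mul(Z, mul(add(SSZ, SZ), SZ)))
  step 4: add(S(add(Z, mul(add(SZ, SZ), SZ))), mul(Z, mul(add(SSZ, SZ), SZ)))
  step 5: S(add(add(Z, mul(add(SZ, SZ), SZ)), mul(Z, mul(add(SSZ, SZ), SZ))))
  step 6: S(add(mul(add(SZ, SZ), SZ), mul(Z, mul(add(SSZ, SZ), SZ))))
  step 7: S(add(mul(S(add(Z, SZ)), SZ), mul(Z, mul(add(SSZ, SZ), SZ))))
  step 8: S(add(add(SZ, mul(add(Z, SZ), SZ)), mul(Z, mul(add(SSZ, SZ), SZ))))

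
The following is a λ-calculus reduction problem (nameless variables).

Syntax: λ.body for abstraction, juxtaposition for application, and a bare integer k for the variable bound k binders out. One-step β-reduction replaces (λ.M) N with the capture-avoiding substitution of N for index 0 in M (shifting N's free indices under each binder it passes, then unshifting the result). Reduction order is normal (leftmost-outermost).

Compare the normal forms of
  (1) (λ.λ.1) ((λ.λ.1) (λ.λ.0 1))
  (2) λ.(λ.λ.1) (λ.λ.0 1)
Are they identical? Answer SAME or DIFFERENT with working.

Term A:
  start: (λ.λ.1) ((λ.λ.1) (λ.λ.0 1))
  →1  λ.(λ.λ.1) (λ.λ.0 1)
  →2  λ.λ.λ.λ.0 1

Term B:
  start: λ.(λ.λ.1) (λ.λ.0 1)
  →1  λ.λ.λ.λ.0 1

Answer: SAME — A ⇓ λ.λ.λ.λ.0 1, B ⇓ λ.λ.λ.λ.0 1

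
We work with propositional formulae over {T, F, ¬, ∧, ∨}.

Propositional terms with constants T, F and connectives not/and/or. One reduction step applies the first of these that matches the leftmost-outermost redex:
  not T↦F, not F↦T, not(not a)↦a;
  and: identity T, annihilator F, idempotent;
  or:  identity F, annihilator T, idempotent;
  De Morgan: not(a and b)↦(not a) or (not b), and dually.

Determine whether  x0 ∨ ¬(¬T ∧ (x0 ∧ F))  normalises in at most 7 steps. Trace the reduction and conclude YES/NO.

Answer: YES — reaches normal form T in 4 ≤ 7 steps

Working:
  start: x0 ∨ ¬(¬T ∧ (x0 ∧ F))
  [1] x0 ∨ (¬¬T ∨ ¬(x0 ∧ F))
  [2] x0 ∨ (T ∨ ¬(x0 ∧ F))
  [3] x0 ∨ T
  [4] T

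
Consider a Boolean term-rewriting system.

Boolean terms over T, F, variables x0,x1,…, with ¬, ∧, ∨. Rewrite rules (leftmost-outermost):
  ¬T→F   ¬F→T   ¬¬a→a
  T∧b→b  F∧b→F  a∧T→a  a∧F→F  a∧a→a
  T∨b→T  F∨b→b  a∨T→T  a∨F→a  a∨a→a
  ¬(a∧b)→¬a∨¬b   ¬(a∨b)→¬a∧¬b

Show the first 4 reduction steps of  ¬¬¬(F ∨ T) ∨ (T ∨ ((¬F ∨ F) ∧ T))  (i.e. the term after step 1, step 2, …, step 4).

  start: ¬¬¬(F ∨ T) ∨ (T ∨ ((¬F ∨ F) ∧ T))
  →1  ¬(F ∨ T) ∨ (T ∨ ((¬F ∨ F) ∧ T))
  →2  (¬F ∧ ¬T) ∨ (T ∨ ((¬F ∨ F) ∧ T))
  →3  (T ∧ ¬T) ∨ (T ∨ ((¬F ∨ F) ∧ T))
  →4  ¬T ∨ (T ∨ ((¬F ∨ F) ∧ T))

Answer: after 4 steps: ¬T ∨ (T ∨ ((¬F ∨ F) ∧ T))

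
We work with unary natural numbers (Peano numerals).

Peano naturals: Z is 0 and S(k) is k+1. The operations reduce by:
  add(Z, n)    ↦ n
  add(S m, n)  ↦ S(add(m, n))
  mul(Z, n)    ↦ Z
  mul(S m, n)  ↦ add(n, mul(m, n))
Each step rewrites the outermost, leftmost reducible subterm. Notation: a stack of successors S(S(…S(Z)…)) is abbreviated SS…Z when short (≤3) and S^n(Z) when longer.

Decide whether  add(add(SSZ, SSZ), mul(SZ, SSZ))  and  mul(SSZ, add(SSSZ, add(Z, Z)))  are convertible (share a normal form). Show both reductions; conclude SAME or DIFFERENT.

Answer: SAME — A ⇓ S^6(Z), B ⇓ S^6(Z)

Working:
Term A:
  start: add(add(SSZ, SSZ), mul(SZ, SSZ))
  step 1: add(S(add(SZ, SSZ)), mul(SZ, SSZ))
  step 2: S(add(add(SZ, SSZ), mul(SZ, SSZ)))
  step 3: S(add(S(add(Z, SSZ)), mul(SZ, SSZ)))
  step 4: S(S(add(add(Z, SSZ), mul(SZ, SSZ))))
  step 5: S(S(add(SSZ, mul(SZ, SSZ))))
  step 6: S(S(S(add(SZ, mul(SZ, SSZ)))))
  step 7: S(S(S(S(add(Z, mul(SZ, SSZ))))))
  step 8: S(S(S(S(mul(SZ, SSZ)))))
  step 9: S(S(S(S(add(SSZ, mul(Z, SSZ))))))
  step 10: S(S(S(S(S(add(SZ, mul(Z, SSZ)))))))
  step 11: S(S(S(S(S(S(add(Z, mul(Z, SSZ))))))))
  step 12: S(S(S(S(S(S(mul(Z, SSZ)))))))
  step 13: S^6(Z)

Term B:
  start: mul(SSZ, add(SSSZ, add(Z, Z)))
  step 1: add(add(SSSZ, add(Z, Z)), mul(SZ, add(SSSZ, add(Z, Z))))
  step 2: add(S(add(SSZ, add(Z, Z))), mul(SZ, add(SSSZ, add(Z, Z))))
  step 3: S(add(add(SSZ, add(Z, Z)), mul(SZ, add(SSSZ, add(Z, Z)))))
  step 4: S(add(S(add(SZ, add(Z, Z))), mul(SZ, add(SSSZ, add(Z, Z)))))
  step 5: S(S(add(add(SZ, add(Z, Z)), mul(SZ, add(SSSZ, add(Z, Z))))))
  step 6: S(S(add(S(add(Z, add(Z, Z))), mul(SZ, add(SSSZ, add(Z, Z))))))
  step 7: S(S(S(add(add(Z, add(Z, Z)), mul(SZ, add(SSSZ, add(Z, Z)))))))
  step 8: S(S(S(add(add(Z, Z), mul(SZ, add(SSSZ, add(Z, Z)))))))
  step 9: S(S(S(add(Z, mul(SZ, add(SSSZ, add(Z, Z)))))))
  step 10: S(S(S(mul(SZ, add(SSSZ, add(Z, Z))))))
  step 11: S(S(S(add(add(SSSZ, add(Z, Z)), mul(Z, add(SSSZ, add(Z, Z)))))))
  step 12: S(S(S(add(S(add(SSZ, add(Z, Z))), mul(Z, add(SSSZ, add(Z, Z)))))))
  step 13: S(S(S(S(add(add(SSZ, add(Z, Z)), mul(Z, add(SSSZ, add(Z, Z))))))))
  step 14: S(S(S(S(add(S(add(SZ, add(Z, Z))), mul(Z, add(SSSZ, add(Z, Z))))))))
  step 15: S(S(S(S(S(add(add(SZ, add(Z, Z)), mul(Z, add(SSSZ, add(Z, Z)))))))))
  step 16: S(S(S(S(S(add(S(add(Z, add(Z, Z))), mul(Z, add(SSSZ, add(Z, Z)))))))))
  step 17: S(S(S(S(S(S(add(add(Z, add(Z, Z)), mul(Z, add(SSSZ, add(Z, Z))))))))))
  step 18: S(S(S(S(S(S(add(add(Z, Z), mul(Z, add(SSSZ, add(Z, Z))))))))))
  step 19: S(S(S(S(S(S(add(Z, mul(Z, add(SSSZ, add(Z, Z))))))))))
  step 20: S(S(S(S(S(S(mul(Z, add(SSSZ, add(Z, Z)))))))))
  step 21: S^6(Z)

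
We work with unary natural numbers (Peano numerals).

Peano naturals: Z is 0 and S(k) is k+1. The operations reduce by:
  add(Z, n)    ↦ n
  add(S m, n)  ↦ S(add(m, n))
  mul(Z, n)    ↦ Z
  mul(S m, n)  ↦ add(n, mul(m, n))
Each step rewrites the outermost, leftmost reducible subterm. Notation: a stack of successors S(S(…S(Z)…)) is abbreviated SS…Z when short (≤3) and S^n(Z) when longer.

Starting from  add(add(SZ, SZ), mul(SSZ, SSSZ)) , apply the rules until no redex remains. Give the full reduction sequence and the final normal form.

  start: add(add(SZ, SZ), mul(SSZ, SSSZ))
  step 1: add(S(add(Z, SZ)), mul(SSZ, SSSZ))
  step 2: S(add(add(Z, SZ), mul(SSZ, SSSZ)))
  step 3: S(add(SZ, mul(SSZ, SSSZ)))
  step 4: S(S(add(Z, mul(SSZ, SSSZ))))
  step 5: S(S(mul(SSZ, SSSZ)))
  step 6: S(S(add(SSSZ, mul(SZ, SSSZ))))
  step 7: S(S(S(add(SSZ, mul(SZ, SSSZ)))))
  step 8: S(S(S(S(add(SZ, mul(SZ, SSSZ))))))
  step 9: S(S(S(S(S(add(Z, mul(SZ, SSSZ)))))))
  step 10: S(S(S(S(S(mul(SZ, SSSZ))))))
  step 11: S(S(S(S(S(add(SSSZ, mul(Z, SSSZ)))))))
  step 12: S(S(S(S(S(S(add(SSZ, mul(Z, SSSZ))))))))
  step 13: S(S(S(S(S(S(S(add(SZ, mul(Z, SSSZ)))))))))
  step 14: S(S(S(S(S(S(S(S(add(Z, mul(Z, SSSZ))))))))))
  step 15: S(S(S(S(S(S(S(S(mul(Z, SSSZ)))))))))
  step 16: S^8(Z)

Answer: normal form = S^8(Z)  (in 16 steps)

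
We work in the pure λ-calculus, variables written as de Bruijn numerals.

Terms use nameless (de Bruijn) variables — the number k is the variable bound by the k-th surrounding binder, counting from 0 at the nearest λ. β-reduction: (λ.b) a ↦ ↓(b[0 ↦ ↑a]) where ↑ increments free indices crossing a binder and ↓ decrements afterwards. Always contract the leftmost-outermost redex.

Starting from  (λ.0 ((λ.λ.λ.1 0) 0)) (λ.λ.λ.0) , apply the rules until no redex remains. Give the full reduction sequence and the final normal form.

  start: (λ.0 ((λ.λ.λ.1 0) 0)) (λ.λ.λ.0)
  →1  (λ.λ.λ.0) ((λ.λ.λ.1 0) (λ.λ.λ.0))
  →2  λ.λ.0

Answer: normal form = λ.λ.0  (in 2 steps)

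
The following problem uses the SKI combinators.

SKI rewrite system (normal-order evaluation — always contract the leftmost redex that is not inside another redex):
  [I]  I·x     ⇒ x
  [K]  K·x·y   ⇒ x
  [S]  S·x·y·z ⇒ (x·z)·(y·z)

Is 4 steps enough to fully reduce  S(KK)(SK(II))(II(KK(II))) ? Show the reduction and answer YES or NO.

  start: S(KK)(SK(II))(II(KK(II)))
  [1] KK(II(KK(II)))(SK(II)(II(KK(II))))
  [2] K(SK(II)(II(KK(II))))
  [3] K(K(II(KK(II)))(II(II(KK(II)))))
  [4] K(II(KK(II)))

Answer: NO — after 4 steps the term is K(II(KK(II))), not yet normal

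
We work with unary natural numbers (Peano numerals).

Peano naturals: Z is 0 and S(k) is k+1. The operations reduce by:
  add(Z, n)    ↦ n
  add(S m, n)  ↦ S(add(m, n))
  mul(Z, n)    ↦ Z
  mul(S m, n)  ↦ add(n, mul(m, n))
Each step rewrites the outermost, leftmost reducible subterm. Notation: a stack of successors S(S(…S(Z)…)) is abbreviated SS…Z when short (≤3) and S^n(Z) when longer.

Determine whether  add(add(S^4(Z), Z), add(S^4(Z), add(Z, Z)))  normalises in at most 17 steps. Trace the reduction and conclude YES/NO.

  start: add(add(S^4(Z), Z), add(S^4(Z), add(Z, Z)))
  [1] add(S(add(SSSZ, Z)), add(S^4(Z), add(Z, Z)))
  [2] S(add(add(SSSZ, Z), add(S^4(Z), add(Z, Z))))
  [3] S(add(S(add(SSZ, Z)), add(S^4(Z), add(Z, Z))))
  [4] S(S(add(add(SSZ, Z), add(S^4(Z), add(Z, Z)))))
  [5] S(S(add(S(add(SZ, Z)), add(S^4(Z), add(Z, Z)))))
  [6] S(S(S(add(add(SZ, Z), add(S^4(Z), add(Z, Z))))))
  [7] S(S(S(add(S(add(Z, Z)), add(S^4(Z), add(Z, Z))))))
  [8] S(S(S(S(add(add(Z, Z), add(S^4(Z), add(Z, Z)))))))
  [9] S(S(S(S(add(Z, add(S^4(Z), add(Z, Z)))))))
  [10] S(S(S(S(add(S^4(Z), add(Z, Z))))))
  [11] S(S(S(S(S(add(SSSZ, add(Z, Z)))))))
  [12] S(S(S(S(S(S(add(SSZ, add(Z, Z))))))))
  [13] S(S(S(S(S(S(S(add(SZ, add(Z, Z)))))))))
  [14] S(S(S(S(S(S(S(S(add(Z, add(Z, Z))))))))))
  [15] S(S(S(S(S(S(S(S(add(Z, Z)))))))))
  [16] S^8(Z)

Answer: YES — reaches normal form S^8(Z) in 16 ≤ 17 steps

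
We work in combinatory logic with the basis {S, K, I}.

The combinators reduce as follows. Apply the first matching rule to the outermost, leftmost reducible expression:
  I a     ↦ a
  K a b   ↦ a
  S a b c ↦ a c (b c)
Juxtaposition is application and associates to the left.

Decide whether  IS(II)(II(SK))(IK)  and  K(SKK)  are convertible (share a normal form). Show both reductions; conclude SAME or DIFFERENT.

Answer: SAME — A ⇓ K(SKK), B ⇓ K(SKK)

Working:
Term A:
  start: IS(II)(II(SK))(IK)
  step 1: S(II)(II(SK))(IK)
  step 2: II(IK)(II(SK)(IK))
  step 3: I(IK)(II(SK)(IK))
  step 4: IK(II(SK)(IK))
  step 5: K(II(SK)(IK))
  step 6: K(I(SK)(IK))
  step 7: K(SK(IK))
  step 8: K(SKK)

Term B:
  start: K(SKK)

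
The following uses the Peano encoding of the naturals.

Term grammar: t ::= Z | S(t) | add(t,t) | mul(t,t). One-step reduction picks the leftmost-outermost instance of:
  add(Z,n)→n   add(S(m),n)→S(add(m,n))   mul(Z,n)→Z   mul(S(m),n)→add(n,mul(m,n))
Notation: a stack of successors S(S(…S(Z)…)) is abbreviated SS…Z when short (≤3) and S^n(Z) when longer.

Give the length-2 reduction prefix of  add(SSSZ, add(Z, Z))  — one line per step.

Answer: after 2 steps: S(S(add(SZ, add(Z, Z))))

Working:
  start: add(SSSZ, add(Z, Z))
  →1  S(add(SSZ, add(Z, Z)))
  →2  S(S(add(SZ, add(Z, Z))))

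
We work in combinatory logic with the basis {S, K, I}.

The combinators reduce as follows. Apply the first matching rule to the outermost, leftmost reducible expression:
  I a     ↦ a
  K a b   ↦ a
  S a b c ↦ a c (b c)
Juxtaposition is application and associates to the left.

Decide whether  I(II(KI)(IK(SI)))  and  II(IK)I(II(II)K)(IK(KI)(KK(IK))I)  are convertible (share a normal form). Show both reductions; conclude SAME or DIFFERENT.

Answer: SAME — A ⇓ I, B ⇓ I

Working:
Term A:
  start: I(II(KI)(IK(SI)))
  →1  II(KI)(IK(SI))
  →2  I(KI)(IK(SI))
  →3  KI(IK(SI))
  →4  I

Term B:
  start: II(IK)I(II(II)K)(IK(KI)(KK(IK))I)
  →1  I(IK)I(II(II)K)(IK(KI)(KK(IK))I)
  →2  IKI(II(II)K)(IK(KI)(KK(IK))I)
  →3  KI(II(II)K)(IK(KI)(KK(IK))I)
  →4  I(IK(KI)(KK(IK))I)
  →5  IK(KI)(KK(IK))I
  →6  K(KI)(KK(IK))I
  →7  KII
  →8  I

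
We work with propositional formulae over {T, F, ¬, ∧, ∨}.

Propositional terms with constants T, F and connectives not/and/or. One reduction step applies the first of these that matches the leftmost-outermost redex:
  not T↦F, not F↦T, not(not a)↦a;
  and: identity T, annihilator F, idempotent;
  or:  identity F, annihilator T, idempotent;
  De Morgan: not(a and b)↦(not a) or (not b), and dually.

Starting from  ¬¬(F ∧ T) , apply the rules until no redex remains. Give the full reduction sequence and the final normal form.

  start: ¬¬(F ∧ T)
  [1] F ∧ T
  [2] F

Answer: normal form = F  (in 2 steps)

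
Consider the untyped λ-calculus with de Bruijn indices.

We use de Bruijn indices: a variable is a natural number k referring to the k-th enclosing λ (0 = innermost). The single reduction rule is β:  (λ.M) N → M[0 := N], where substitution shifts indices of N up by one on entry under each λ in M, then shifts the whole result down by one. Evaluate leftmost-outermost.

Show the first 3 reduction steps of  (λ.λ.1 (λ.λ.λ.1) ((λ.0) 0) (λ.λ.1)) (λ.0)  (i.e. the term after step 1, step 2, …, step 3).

Answer: after 3 steps: λ.(λ.λ.1) (λ.λ.1)

Working:
  start: (λ.λ.1 (λ.λ.λ.1) ((λ.0) 0) (λ.λ.1)) (λ.0)
  step 1: λ.(λ.0) (λ.λ.λ.1) ((λ.0) 0) (λ.λ.1)
  step 2: λ.(λ.λ.λ.1) ((λ.0) 0) (λ.λ.1)
  step 3: λ.(λ.λ.1) (λ.λ.1)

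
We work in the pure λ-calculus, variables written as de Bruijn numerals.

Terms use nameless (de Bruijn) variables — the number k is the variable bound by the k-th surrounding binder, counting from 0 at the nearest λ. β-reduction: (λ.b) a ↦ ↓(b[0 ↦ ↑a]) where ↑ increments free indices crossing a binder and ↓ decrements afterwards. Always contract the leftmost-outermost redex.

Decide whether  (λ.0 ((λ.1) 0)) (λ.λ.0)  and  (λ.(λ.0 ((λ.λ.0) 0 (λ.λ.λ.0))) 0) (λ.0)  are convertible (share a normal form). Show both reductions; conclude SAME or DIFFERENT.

Answer: DIFFERENT — A ⇓ λ.0, B ⇓ λ.λ.λ.0

Reduction:
Term A:
  start: (λ.0 ((λ.1) 0)) (λ.λ.0)
  [1] (λ.λ.0) ((λ.λ.λ.0) (λ.λ.0))
  [2] λ.0

Term B:
  start: (λ.(λ.0 ((λ.λ.0) 0 (λ.λ.λ.0))) 0) (λ.0)
  [1] (λ.0 ((λ.λ.0) 0 (λ.λ.λ.0))) (λ.0)
  [2] (λ.0) ((λ.λ.0) (λ.0) (λ.λ.λ.0))
  [3] (λ.λ.0) (λ.0) (λ.λ.λ.0)
  [4] (λ.0) (λ.λ.λ.0)
  [5] λ.λ.λ.0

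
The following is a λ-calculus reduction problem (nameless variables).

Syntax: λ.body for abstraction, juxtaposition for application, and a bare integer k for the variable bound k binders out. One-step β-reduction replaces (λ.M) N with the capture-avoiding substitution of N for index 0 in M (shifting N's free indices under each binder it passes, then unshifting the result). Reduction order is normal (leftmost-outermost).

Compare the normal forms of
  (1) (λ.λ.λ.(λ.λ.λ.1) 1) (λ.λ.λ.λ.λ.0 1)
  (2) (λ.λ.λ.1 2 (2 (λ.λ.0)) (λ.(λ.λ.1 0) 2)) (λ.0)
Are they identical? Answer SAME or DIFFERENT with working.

Answer: DIFFERENT — A ⇓ λ.λ.λ.λ.1, B ⇓ λ.λ.1 (λ.0) (λ.λ.0) (λ.λ.3 0)

Working:
Term A:
  start: (λ.λ.λ.(λ.λ.λ.1) 1) (λ.λ.λ.λ.λ.0 1)
  [1] λ.λ.(λ.λ.λ.1) 1
  [2] λ.λ.λ.λ.1

Term B:
  start: (λ.λ.λ.1 2 (2 (λ.λ.0)) (λ.(λ.λ.1 0) 2)) (λ.0)
  [1] λ.λ.1 (λ.0) ((λ.0) (λ.λ.0)) (λ.(λ.λ.1 0) 2)
  [2] λ.λ.1 (λ.0) (λ.λ.0) (λ.(λ.λ.1 0) 2)
  [3] λ.λ.1 (λ.0) (λ.λ.0) (λ.λ.3 0)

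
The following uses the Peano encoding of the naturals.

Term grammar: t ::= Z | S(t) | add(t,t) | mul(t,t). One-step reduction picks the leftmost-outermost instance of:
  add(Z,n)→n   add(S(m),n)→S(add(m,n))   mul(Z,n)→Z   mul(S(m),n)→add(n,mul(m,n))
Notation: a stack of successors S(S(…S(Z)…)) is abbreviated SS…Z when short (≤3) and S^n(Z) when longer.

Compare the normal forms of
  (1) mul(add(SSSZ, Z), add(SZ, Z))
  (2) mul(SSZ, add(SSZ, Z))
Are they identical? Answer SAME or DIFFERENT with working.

Term A:
  start: mul(add(SSSZ, Z), add(SZ, Z))
  [1] mul(S(add(SSZ, Z)), add(SZ, Z))
  [2] add(add(SZ, Z), mul(add(SSZ, Z), add(SZ, Z)))
  [3] add(S(add(Z, Z)), mul(add(SSZ, Z), add(SZ, Z)))
  [4] S(add(add(Z, Z), mul(add(SSZ, Z), add(SZ, Z))))
  [5] S(add(Z, mul(add(SSZ, Z), add(SZ, Z))))
  [6] S(mul(add(SSZ, Z), add(SZ, Z)))
  [7] S(mul(S(add(SZ, Z)), add(SZ, Z)))
  [8] S(add(add(SZ, Z), mul(add(SZ, Z), add(SZ, Z))))
  [9] S(add(S(add(Z, Z)), mul(add(SZ, Z), add(SZ, Z))))
  [10] S(S(add(add(Z, Z), mul(add(SZ, Z), add(SZ, Z)))))
  [11] S(S(add(Z, mul(add(SZ, Z), add(SZ, Z)))))
  [12] S(S(mul(add(SZ, Z), add(SZ, Z))))
  [13] S(S(mul(S(add(Z, Z)), add(SZ, Z))))
  [14] S(S(add(add(SZ, Z), mul(add(Z, Z), add(SZ, Z)))))
  [15] S(S(add(S(add(Z, Z)), mul(add(Z, Z), add(SZ, Z)))))
  [16] S(S(S(add(add(Z, Z), mul(add(Z, Z), add(SZ, Z))))))
  [17] S(S(S(add(Z, mul(add(Z, Z), add(SZ, Z))))))
  [18] S(S(S(mul(add(Z, Z), add(SZ, Z)))))
  [19] S(S(S(mul(Z, add(SZ, Z)))))
  [20] SSSZ

Term B:
  start: mul(SSZ, add(SSZ, Z))
  [1] add(add(SSZ, Z), mul(SZ, add(SSZ, Z)))
  [2] add(S(add(SZ, Z)), mul(SZ, add(SSZ, Z)))
  [3] S(add(add(SZ, Z), mul(SZ, add(SSZ, Z))))
  [4] S(add(S(add(Z, Z)), mul(SZ, add(SSZ, Z))))
  [5] S(S(add(add(Z, Z), mul(SZ, add(SSZ, Z)))))
  [6] S(S(add(Z, mul(SZ, add(SSZ, Z)))))
  [7] S(S(mul(SZ, add(SSZ, Z))))
  [8] S(S(add(add(SSZ, Z), mul(Z, add(SSZ, Z)))))
  [9] S(S(add(S(add(SZ, Z)), mul(Z, add(SSZ, Z)))))
  [10] S(S(S(add(add(SZ, Z), mul(Z, add(SSZ, Z))))))
  [11] S(S(S(add(S(add(Z, Z)), mul(Z, add(SSZ, Z))))))
  [12] S(S(S(S(add(add(Z, Z), mul(Z, add(SSZ, Z)))))))
  [13] S(S(S(S(add(Z, mul(Z, add(SSZ, Z)))))))
  [14] S(S(S(S(mul(Z, add(SSZ, Z))))))
  [15] S^4(Z)

Answer: DIFFERENT — A ⇓ SSSZ, B ⇓ S^4(Z)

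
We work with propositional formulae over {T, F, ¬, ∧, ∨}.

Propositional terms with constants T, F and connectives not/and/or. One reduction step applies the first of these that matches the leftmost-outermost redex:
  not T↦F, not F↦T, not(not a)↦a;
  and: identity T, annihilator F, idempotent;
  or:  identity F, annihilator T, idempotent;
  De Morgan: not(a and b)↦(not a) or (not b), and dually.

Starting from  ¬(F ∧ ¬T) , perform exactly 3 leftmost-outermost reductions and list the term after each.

  start: ¬(F ∧ ¬T)
  step 1: ¬F ∨ ¬¬T
  step 2: T ∨ ¬¬T
  step 3: T

Answer: after 3 steps: T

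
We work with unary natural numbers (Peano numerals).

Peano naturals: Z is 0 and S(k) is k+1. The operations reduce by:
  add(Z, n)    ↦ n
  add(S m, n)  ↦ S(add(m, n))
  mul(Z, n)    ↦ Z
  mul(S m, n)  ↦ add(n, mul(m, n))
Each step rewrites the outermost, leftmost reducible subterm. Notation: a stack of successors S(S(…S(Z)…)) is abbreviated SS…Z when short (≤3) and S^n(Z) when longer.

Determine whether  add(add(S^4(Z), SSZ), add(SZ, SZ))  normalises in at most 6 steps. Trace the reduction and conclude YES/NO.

  start: add(add(S^4(Z), SSZ), add(SZ, SZ))
  step 1: add(S(add(SSSZ, SSZ)), add(SZ, SZ))
  step 2: S(add(add(SSSZ, SSZ), add(SZ, SZ)))
  step 3: S(add(S(add(SSZ, SSZ)), add(SZ, SZ)))
  step 4: S(S(add(add(SSZ, SSZ), add(SZ, SZ))))
  step 5: S(S(add(S(add(SZ, SSZ)), add(SZ, SZ))))
  step 6: S(S(S(add(add(SZ, SSZ), add(SZ, SZ)))))

Answer: NO — after 6 steps the term is S(S(S(add(add(SZ, SSZ), add(SZ, SZ))))), not yet normal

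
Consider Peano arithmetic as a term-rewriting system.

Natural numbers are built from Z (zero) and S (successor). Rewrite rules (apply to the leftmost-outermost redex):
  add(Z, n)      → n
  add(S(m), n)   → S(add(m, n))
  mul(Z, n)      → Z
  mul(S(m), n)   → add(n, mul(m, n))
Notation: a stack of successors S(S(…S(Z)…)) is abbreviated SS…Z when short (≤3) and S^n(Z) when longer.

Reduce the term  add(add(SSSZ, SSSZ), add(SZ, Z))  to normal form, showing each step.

  start: add(add(SSSZ, SSSZ), add(SZ, Z))
  [1] add(S(add(SSZ, SSSZ)), add(SZ, Z))
  [2] S(add(add(SSZ, SSSZ), add(SZ, Z)))
  [3] S(add(S(add(SZ, SSSZ)), add(SZ, Z)))
  [4] S(S(add(add(SZ, SSSZ), add(SZ, Z))))
  [5] S(S(add(S(add(Z, SSSZ)), add(SZ, Z))))
  [6] S(S(S(add(add(Z, SSSZ), add(SZ, Z)))))
  [7] S(S(S(add(SSSZ, add(SZ, Z)))))
  [8] S(S(S(S(add(SSZ, add(SZ, Z))))))
  [9] S(S(S(S(S(add(SZ, add(SZ, Z)))))))
  [10] S(S(S(S(S(S(add(Z, add(SZ, Z))))))))
  [11] S(S(S(S(S(S(add(SZ, Z)))))))
  [12] S(S(S(S(S(S(S(add(Z, Z))))))))
  [13] S^7(Z)

Answer: normal form = S^7(Z)  (in 13 steps)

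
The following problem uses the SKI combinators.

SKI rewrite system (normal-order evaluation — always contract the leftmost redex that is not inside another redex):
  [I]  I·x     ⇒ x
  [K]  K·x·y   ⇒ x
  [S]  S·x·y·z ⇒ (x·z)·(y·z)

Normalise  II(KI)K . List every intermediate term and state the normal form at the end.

  start: II(KI)K
  →1  I(KI)K
  →2  KIK
  →3  I

Answer: normal form = I  (in 3 steps)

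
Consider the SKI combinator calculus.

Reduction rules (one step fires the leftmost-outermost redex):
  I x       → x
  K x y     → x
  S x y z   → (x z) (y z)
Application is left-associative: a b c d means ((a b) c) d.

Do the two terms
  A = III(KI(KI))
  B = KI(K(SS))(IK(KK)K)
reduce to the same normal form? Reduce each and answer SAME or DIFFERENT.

Term A:
  start: III(KI(KI))
  step 1: II(KI(KI))
  step 2: I(KI(KI))
  step 3: KI(KI)
  step 4: I

Term B:
  start: KI(K(SS))(IK(KK)K)
  step 1: I(IK(KK)K)
  step 2: IK(KK)K
  step 3: K(KK)K
  step 4: KK

Answer: DIFFERENT — A ⇓ I, B ⇓ KK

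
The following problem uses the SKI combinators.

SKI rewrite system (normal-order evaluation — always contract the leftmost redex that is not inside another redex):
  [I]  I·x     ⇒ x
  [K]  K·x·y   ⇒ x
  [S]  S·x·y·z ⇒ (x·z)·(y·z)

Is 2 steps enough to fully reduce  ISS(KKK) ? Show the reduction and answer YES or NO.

  start: ISS(KKK)
  [1] SS(KKK)
  [2] SSK

Answer: YES — reaches normal form SSK in 2 ≤ 2 steps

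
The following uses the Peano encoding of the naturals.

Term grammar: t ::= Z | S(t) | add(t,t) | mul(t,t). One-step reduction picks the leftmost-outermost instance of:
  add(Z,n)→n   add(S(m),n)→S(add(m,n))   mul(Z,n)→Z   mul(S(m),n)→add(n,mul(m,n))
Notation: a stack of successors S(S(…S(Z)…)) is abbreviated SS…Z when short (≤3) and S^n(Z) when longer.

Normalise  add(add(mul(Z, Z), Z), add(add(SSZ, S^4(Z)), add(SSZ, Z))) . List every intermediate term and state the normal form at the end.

  start: add(add(mul(Z, Z), Z), add(add(SSZ, S^4(Z)), add(SSZ, Z)))
  step 1: add(add(Z, Z), add(add(SSZ, S^4(Z)), add(SSZ, Z)))
  step 2: add(Z, add(add(SSZ, S^4(Z)), add(SSZ, Z)))
  step 3: add(add(SSZ, S^4(Z)), add(SSZ, Z))
  step 4: add(S(add(SZ, S^4(Z))), add(SSZ, Z))
  step 5: S(add(add(SZ, S^4(Z)), add(SSZ, Z)))
  step 6: S(add(S(add(Z, S^4(Z))), add(SSZ, Z)))
  step 7: S(S(add(add(Z, S^4(Z)), add(SSZ, Z))))
  step 8: S(S(add(S^4(Z), add(SSZ, Z))))
  step 9: S(S(S(add(SSSZ, add(SSZ, Z)))))
  step 10: S(S(S(S(add(SSZ, add(SSZ, Z))))))
  step 11: S(S(S(S(S(add(SZ, add(SSZ, Z)))))))
  step 12: S(S(S(S(S(S(add(Z, add(SSZ, Z))))))))
  step 13: S(S(S(S(S(S(add(SSZ, Z)))))))
  step 14: S(S(S(S(S(S(S(add(SZ, Z))))))))
  step 15: S(S(S(S(S(S(S(S(add(Z, Z)))))))))
  step 16: S^8(Z)

Answer: normal form = S^8(Z)  (in 16 steps)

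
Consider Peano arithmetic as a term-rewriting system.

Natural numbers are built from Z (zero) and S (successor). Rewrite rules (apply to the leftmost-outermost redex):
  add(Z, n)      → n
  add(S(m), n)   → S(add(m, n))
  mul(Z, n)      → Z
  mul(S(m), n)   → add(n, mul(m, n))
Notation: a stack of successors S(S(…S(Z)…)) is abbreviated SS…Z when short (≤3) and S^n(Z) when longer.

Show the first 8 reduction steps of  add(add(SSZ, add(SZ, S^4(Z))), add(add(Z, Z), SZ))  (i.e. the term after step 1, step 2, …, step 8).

Answer: after 8 steps: S(S(S(add(S^4(Z), add(add(Z, Z), SZ)))))

Reduction:
  start: add(add(SSZ, add(SZ, S^4(Z))), add(add(Z, Z), SZ))
  step 1: add(S(add(SZ, add(SZ, S^4(Z)))), add(add(Z, Z), SZ))
  step 2: S(add(add(SZ, add(SZ, S^4(Z))), add(add(Z, Z), SZ)))
  step 3: S(add(S(add(Z, add(SZ, S^4(Z)))), add(add(Z, Z), SZ)))
  step 4: S(S(add(add(Z, add(SZ, S^4(Z))), add(add(Z, Z), SZ))))
  step 5: S(S(add(add(SZ, S^4(Z)), add(add(Z, Z), SZ))))
  step 6: S(S(add(S(add(Z, S^4(Z))), add(add(Z, Z), SZ))))
  step 7: S(S(S(add(add(Z, S^4(Z)), add(add(Z, Z), SZ)))))
  step 8: S(S(S(add(S^4(Z), add(add(Z, Z), SZ)))))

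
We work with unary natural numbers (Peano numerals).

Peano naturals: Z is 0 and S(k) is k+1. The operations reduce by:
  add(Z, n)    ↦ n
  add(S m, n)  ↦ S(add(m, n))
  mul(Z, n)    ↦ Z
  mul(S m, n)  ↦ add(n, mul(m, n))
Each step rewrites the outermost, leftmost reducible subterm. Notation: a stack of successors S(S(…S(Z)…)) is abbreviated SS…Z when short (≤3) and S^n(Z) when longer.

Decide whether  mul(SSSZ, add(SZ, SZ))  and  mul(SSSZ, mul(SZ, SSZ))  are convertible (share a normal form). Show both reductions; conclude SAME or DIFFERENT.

Term A:
  start: mul(SSSZ, add(SZ, SZ))
  step 1: add(add(SZ, SZ), mul(SSZ, add(SZ, SZ)))
  step 2: add(S(add(Z, SZ)), mul(SSZ, add(SZ, SZ)))
  step 3: S(add(add(Z, SZ), mul(SSZ, add(SZ, SZ))))
  step 4: S(add(SZ, mul(SSZ, add(SZ, SZ))))
  step 5: S(S(add(Z, mul(SSZ, add(SZ, SZ)))))
  step 6: S(S(mul(SSZ, add(SZ, SZ))))
  step 7: S(S(add(add(SZ, SZ), mul(SZ, add(SZ, SZ)))))
  step 8: S(S(add(S(add(Z, SZ)), mul(SZ, add(SZ, SZ)))))
  step 9: S(S(S(add(add(Z, SZ), mul(SZ, add(SZ, SZ))))))
  step 10: S(S(S(add(SZ, mul(SZ, add(SZ, SZ))))))
  step 11: S(S(S(S(add(Z, mul(SZ, add(SZ, SZ)))))))
  step 12: S(S(S(S(mul(SZ, add(SZ, SZ))))))
  step 13: S(S(S(S(add(add(SZ, SZ), mul(Z, add(SZ, SZ)))))))
  step 14: S(S(S(S(add(S(add(Z, SZ)), mul(Z, add(SZ, SZ)))))))
  step 15: S(S(S(S(S(add(add(Z, SZ), mul(Z, add(SZ, SZ))))))))
  step 16: S(S(S(S(S(add(SZ, mul(Z, add(SZ, SZ))))))))
  step 17: S(S(S(S(S(S(add(Z, mul(Z, add(SZ, SZ)))))))))
  step 18: S(S(S(S(S(S(mul(Z, add(SZ, SZ))))))))
  step 19: S^6(Z)

Term B:
  start: mul(SSSZ, mul(SZ, SSZ))
  step 1: add(mul(SZ, SSZ), mul(SSZ, mul(SZ, SSZ)))
  step 2: add(add(SSZ, mul(Z, SSZ)), mul(SSZ, mul(SZ, SSZ)))
  step 3: add(S(add(SZ, mul(Z, SSZ))), mul(SSZ, mul(SZ, SSZ)))
  step 4: S(add(add(SZ, mul(Z, SSZ)), mul(SSZ, mul(SZ, SSZ))))
  step 5: S(add(S(add(Z, mul(Z, SSZ))), mul(SSZ, mul(SZ, SSZ))))
  step 6: S(S(add(add(Z, mul(Z, SSZ)), mul(SSZ, mul(SZ, SSZ)))))
  step 7: S(S(add(mul(Z, SSZ), mul(SSZ, mul(SZ, SSZ)))))
  step 8: S(S(add(Z, mul(SSZ, mul(SZ, SSZ)))))
  step 9: S(S(mul(SSZ, mul(SZ, SSZ))))
  step 10: S(S(add(mul(SZ, SSZ), mul(SZ, mul(SZ, SSZ)))))
  step 11: S(S(add(add(SSZ, mul(Z, SSZ)), mul(SZ, mul(SZ, SSZ)))))
  step 12: S(S(add(S(add(SZ, mul(Z, SSZ))), mul(SZ, mul(SZ, SSZ)))))
  step 13: S(S(S(add(add(SZ, mul(Z, SSZ)), mul(SZ, mul(SZ, SSZ))))))
  step 14: S(S(S(add(S(add(Z, mul(Z, SSZ))), mul(SZ, mul(SZ, SSZ))))))
  step 15: S(S(S(S(add(add(Z, mul(Z, SSZ)), mul(SZ, mul(SZ, SSZ)))))))
  step 16: S(S(S(S(add(mul(Z, SSZ), mul(SZ, mul(SZ, SSZ)))))))
  step 17: S(S(S(S(add(Z, mul(SZ, mul(SZ, SSZ)))))))
  step 18: S(S(S(S(mul(SZ, mul(SZ, SSZ))))))
  step 19: S(S(S(S(add(mul(SZ, SSZ), mul(Z, mul(SZ, SSZ)))))))
  step 20: S(S(S(S(add(add(SSZ, mul(Z, SSZ)), mul(Z, mul(SZ, SSZ)))))))
  step 21: S(S(S(S(add(S(add(SZ, mul(Z, SSZ))), mul(Z, mul(SZ, SSZ)))))))
  step 22: S(S(S(S(S(add(add(SZ, mul(Z, SSZ)), mul(Z, mul(SZ, SSZ))))))))
  step 23: S(S(S(S(S(add(S(add(Z, mul(Z, SSZ))), mul(Z, mul(SZ, SSZ))))))))
  step 24: S(S(S(S(S(S(add(add(Z, mul(Z, SSZ)), mul(Z, mul(SZ, SSZ)))))))))
  step 25: S(S(S(S(S(S(add(mul(Z, SSZ), mul(Z, mul(SZ, SSZ)))))))))
  step 26: S(S(S(S(S(S(add(Z, mul(Z, mul(SZ, SSZ)))))))))
  step 27: S(S(S(S(S(S(mul(Z, mul(SZ, SSZ))))))))
  step 28: S^6(Z)

Answer: SAME — A ⇓ S^6(Z), B ⇓ S^6(Z)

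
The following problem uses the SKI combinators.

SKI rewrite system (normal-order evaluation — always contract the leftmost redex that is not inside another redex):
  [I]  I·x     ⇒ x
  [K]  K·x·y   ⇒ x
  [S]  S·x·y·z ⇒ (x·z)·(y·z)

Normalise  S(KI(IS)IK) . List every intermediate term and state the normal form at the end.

  start: S(KI(IS)IK)
  [1] S(IIK)
  [2] S(IK)
  [3] SK

Answer: normal form = SK  (in 3 steps)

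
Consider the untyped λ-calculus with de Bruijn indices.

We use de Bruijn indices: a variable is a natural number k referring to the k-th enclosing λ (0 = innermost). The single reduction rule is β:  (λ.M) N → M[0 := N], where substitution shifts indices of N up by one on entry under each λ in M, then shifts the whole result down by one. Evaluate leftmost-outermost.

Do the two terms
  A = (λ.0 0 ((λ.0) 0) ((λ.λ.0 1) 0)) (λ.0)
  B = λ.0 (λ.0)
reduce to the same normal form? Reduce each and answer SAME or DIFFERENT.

Answer: SAME — A ⇓ λ.0 (λ.0), B ⇓ λ.0 (λ.0)

Derivation:
Term A:
  start: (λ.0 0 ((λ.0) 0) ((λ.λ.0 1) 0)) (λ.0)
  step 1: (λ.0) (λ.0) ((λ.0) (λ.0)) ((λ.λ.0 1) (λ.0))
  step 2: (λ.0) ((λ.0) (λ.0)) ((λ.λ.0 1) (λ.0))
  step 3: (λ.0) (λ.0) ((λ.λ.0 1) (λ.0))
  step 4: (λ.0) ((λ.λ.0 1) (λ.0))
  step 5: (λ.λ.0 1) (λ.0)
  step 6: λ.0 (λ.0)

Term B:
  start: λ.0 (λ.0)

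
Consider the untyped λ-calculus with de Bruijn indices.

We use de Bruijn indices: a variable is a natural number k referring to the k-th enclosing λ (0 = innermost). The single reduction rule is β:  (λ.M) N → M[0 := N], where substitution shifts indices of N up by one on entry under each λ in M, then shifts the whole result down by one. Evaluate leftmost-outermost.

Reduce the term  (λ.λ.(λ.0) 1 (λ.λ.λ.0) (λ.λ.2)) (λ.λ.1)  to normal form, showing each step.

  start: (λ.λ.(λ.0) 1 (λ.λ.λ.0) (λ.λ.2)) (λ.λ.1)
  step 1: λ.(λ.0) (λ.λ.1) (λ.λ.λ.0) (λ.λ.2)
  step 2: λ.(λ.λ.1) (λ.λ.λ.0) (λ.λ.2)
  step 3: λ.(λ.λ.λ.λ.0) (λ.λ.2)
  step 4: λ.λ.λ.λ.0

Answer: normal form = λ.λ.λ.λ.0  (in 4 steps)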